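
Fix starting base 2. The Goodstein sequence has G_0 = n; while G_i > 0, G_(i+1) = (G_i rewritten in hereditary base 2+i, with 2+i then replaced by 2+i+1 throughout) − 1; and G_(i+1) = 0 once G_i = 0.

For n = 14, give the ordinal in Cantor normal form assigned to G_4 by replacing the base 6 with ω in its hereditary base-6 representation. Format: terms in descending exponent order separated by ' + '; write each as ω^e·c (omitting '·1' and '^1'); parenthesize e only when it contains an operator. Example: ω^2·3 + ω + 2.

ω^(ω + 1) + ω^5·5 + ω^4·5 + ω^3·5 + ω^2·5 + ω·5 + 5

step 0: 14 = 2^(2 + 1) + 2^2 + 2; sub 3 for 2: 3^(3 + 1) + 3^3 + 3; = 111; G_1 = 111−1 = 110
step 1: 110 = 3^(3 + 1) + 3^3 + 2; sub 4 for 3: 4^(4 + 1) + 4^4 + 2; = 1282; G_2 = 1282−1 = 1281
step 2: 1281 = 4^(4 + 1) + 4^4 + 1; sub 5 for 4: 5^(5 + 1) + 5^5 + 1; = 18751; G_3 = 18751−1 = 18750
step 3: 18750 = 5^(5 + 1) + 5^5; sub 6 for 5: 6^(6 + 1) + 6^6; = 326592; G_4 = 326592−1 = 326591
step 4: 326591 = 6^(6 + 1) + 5·6^5 + 5·6^4 + 5·6^3 + 5·6^2 + 5·6 + 5; sub 7 for 6: 7^(7 + 1) + 5·7^5 + 5·7^4 + 5·7^3 + 5·7^2 + 5·7 + 5; = 5862841; G_5 = 5862841−1 = 5862840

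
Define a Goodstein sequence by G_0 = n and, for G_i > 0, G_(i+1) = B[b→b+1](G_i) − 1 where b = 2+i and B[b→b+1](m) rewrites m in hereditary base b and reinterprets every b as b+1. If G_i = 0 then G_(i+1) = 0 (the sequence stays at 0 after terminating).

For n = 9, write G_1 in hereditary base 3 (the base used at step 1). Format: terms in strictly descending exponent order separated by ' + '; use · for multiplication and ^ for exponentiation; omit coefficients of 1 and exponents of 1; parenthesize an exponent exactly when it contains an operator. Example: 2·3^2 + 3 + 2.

3^(3 + 1)

(0) 9|_2 = 2^(2 + 1) + 1 ↦ 3^(3 + 1) + 1|_3 = 82 ⇒ 81
(1) 81|_3 = 3^(3 + 1) ↦ 4^(4 + 1)|_4 = 1024 ⇒ 1023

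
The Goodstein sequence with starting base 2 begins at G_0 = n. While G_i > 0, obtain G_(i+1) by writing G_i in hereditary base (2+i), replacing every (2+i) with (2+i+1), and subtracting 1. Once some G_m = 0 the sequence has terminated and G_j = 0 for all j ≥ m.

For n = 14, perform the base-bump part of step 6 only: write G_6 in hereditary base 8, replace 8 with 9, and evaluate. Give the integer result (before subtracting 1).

3487116549

(0) 14|_2 = 2^(2 + 1) + 2^2 + 2 ↦ 3^(3 + 1) + 3^3 + 3|_3 = 111 ⇒ 110
(1) 110|_3 = 3^(3 + 1) + 3^3 + 2 ↦ 4^(4 + 1) + 4^4 + 2|_4 = 1282 ⇒ 1281
(2) 1281|_4 = 4^(4 + 1) + 4^4 + 1 ↦ 5^(5 + 1) + 5^5 + 1|_5 = 18751 ⇒ 18750
(3) 18750|_5 = 5^(5 + 1) + 5^5 ↦ 6^(6 + 1) + 6^6|_6 = 326592 ⇒ 326591
(4) 326591|_6 = 6^(6 + 1) + 5·6^5 + 5·6^4 + 5·6^3 + 5·6^2 + 5·6 + 5 ↦ 7^(7 + 1) + 5·7^5 + 5·7^4 + 5·7^3 + 5·7^2 + 5·7 + 5|_7 = 5862841 ⇒ 5862840
(5) 5862840|_7 = 7^(7 + 1) + 5·7^5 + 5·7^4 + 5·7^3 + 5·7^2 + 5·7 + 4 ↦ 8^(8 + 1) + 5·8^5 + 5·8^4 + 5·8^3 + 5·8^2 + 5·8 + 4|_8 = 134404972 ⇒ 134404971
(6) 134404971|_8 = 8^(8 + 1) + 5·8^5 + 5·8^4 + 5·8^3 + 5·8^2 + 5·8 + 3 ↦ 9^(9 + 1) + 5·9^5 + 5·9^4 + 5·9^3 + 5·9^2 + 5·9 + 3|_9 = 3487116549 ⇒ 3487116548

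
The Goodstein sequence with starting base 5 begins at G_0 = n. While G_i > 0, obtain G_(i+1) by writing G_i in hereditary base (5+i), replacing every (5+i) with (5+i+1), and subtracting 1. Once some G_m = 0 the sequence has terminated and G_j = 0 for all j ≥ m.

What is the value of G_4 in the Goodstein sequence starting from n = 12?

15

step 0: 12 = 2·5 + 2; sub 6 for 5: 2·6 + 2; = 14; G_1 = 14−1 = 13
step 1: 13 = 2·6 + 1; sub 7 for 6: 2·7 + 1; = 15; G_2 = 15−1 = 14
step 2: 14 = 2·7; sub 8 for 7: 2·8; = 16; G_3 = 16−1 = 15
step 3: 15 = 8 + 7; sub 9 for 8: 9 + 7; = 16; G_4 = 16−1 = 15
step 4: 15 = 9 + 6; sub 10 for 9: 10 + 6; = 16; G_5 = 16−1 = 15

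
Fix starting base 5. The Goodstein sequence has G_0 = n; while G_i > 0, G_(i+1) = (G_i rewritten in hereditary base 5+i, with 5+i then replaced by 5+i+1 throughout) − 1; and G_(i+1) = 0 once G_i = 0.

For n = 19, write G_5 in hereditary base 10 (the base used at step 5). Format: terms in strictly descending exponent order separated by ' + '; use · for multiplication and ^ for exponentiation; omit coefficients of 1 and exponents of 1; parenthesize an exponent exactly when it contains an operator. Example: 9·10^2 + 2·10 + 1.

G_0=19  [base 5] 3·5 + 4  →[5↦6]→  3·6 + 4 = 22  −1 ⇒ G_1=21
G_1=21  [base 6] 3·6 + 3  →[6↦7]→  3·7 + 3 = 24  −1 ⇒ G_2=23
G_2=23  [base 7] 3·7 + 2  →[7↦8]→  3·8 + 2 = 26  −1 ⇒ G_3=25
G_3=25  [base 8] 3·8 + 1  →[8↦9]→  3·9 + 1 = 28  −1 ⇒ G_4=27
G_4=27  [base 9] 3·9  →[9↦10]→  3·10 = 30  −1 ⇒ G_5=29
G_5=29  [base 10] 2·10 + 9  →[10↦11]→  2·11 + 9 = 31  −1 ⇒ G_6=30

2·10 + 9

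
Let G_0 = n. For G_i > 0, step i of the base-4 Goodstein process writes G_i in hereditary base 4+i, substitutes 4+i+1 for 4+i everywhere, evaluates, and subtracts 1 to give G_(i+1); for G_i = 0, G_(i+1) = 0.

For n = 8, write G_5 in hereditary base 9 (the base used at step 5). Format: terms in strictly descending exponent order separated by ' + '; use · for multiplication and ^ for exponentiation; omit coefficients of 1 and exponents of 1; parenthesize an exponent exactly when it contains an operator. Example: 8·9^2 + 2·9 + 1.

8 —HB4→ 2·4 —bump→ 2·5 = 10 —(−1)→ 9
9 —HB5→ 5 + 4 —bump→ 6 + 4 = 10 —(−1)→ 9
9 —HB6→ 6 + 3 —bump→ 7 + 3 = 10 —(−1)→ 9
9 —HB7→ 7 + 2 —bump→ 8 + 2 = 10 —(−1)→ 9
9 —HB8→ 8 + 1 —bump→ 9 + 1 = 10 —(−1)→ 9
9 —HB9→ 9 —bump→ 10 = 10 —(−1)→ 9

9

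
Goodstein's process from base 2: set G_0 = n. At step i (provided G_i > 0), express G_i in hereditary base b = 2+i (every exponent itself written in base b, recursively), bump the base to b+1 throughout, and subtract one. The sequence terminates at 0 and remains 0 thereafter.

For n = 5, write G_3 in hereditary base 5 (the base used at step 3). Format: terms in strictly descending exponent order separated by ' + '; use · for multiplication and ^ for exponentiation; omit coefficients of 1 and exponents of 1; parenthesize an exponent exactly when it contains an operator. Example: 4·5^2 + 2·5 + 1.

3·5^3 + 3·5^2 + 3·5 + 2

step 0: 5 = 2^2 + 1; sub 3 for 2: 3^3 + 1; = 28; G_1 = 28−1 = 27
step 1: 27 = 3^3; sub 4 for 3: 4^4; = 256; G_2 = 256−1 = 255
step 2: 255 = 3·4^3 + 3·4^2 + 3·4 + 3; sub 5 for 4: 3·5^3 + 3·5^2 + 3·5 + 3; = 468; G_3 = 468−1 = 467
step 3: 467 = 3·5^3 + 3·5^2 + 3·5 + 2; sub 6 for 5: 3·6^3 + 3·6^2 + 3·6 + 2; = 776; G_4 = 776−1 = 775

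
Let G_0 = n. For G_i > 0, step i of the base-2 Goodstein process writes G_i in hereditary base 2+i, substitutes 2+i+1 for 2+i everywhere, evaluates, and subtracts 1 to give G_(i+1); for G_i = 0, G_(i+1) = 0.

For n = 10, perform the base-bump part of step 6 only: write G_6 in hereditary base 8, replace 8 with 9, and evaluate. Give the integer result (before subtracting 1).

10 —HB2→ 2^(2 + 1) + 2 —bump→ 3^(3 + 1) + 3 = 84 —(−1)→ 83
83 —HB3→ 3^(3 + 1) + 2 —bump→ 4^(4 + 1) + 2 = 1026 —(−1)→ 1025
1025 —HB4→ 4^(4 + 1) + 1 —bump→ 5^(5 + 1) + 1 = 15626 —(−1)→ 15625
15625 —HB5→ 5^(5 + 1) —bump→ 6^(6 + 1) = 279936 —(−1)→ 279935
279935 —HB6→ 5·6^6 + 5·6^5 + 5·6^4 + 5·6^3 + 5·6^2 + 5·6 + 5 —bump→ 5·7^7 + 5·7^5 + 5·7^4 + 5·7^3 + 5·7^2 + 5·7 + 5 = 4215755 —(−1)→ 4215754
4215754 —HB7→ 5·7^7 + 5·7^5 + 5·7^4 + 5·7^3 + 5·7^2 + 5·7 + 4 —bump→ 5·8^8 + 5·8^5 + 5·8^4 + 5·8^3 + 5·8^2 + 5·8 + 4 = 84073324 —(−1)→ 84073323
84073323 —HB8→ 5·8^8 + 5·8^5 + 5·8^4 + 5·8^3 + 5·8^2 + 5·8 + 3 —bump→ 5·9^9 + 5·9^5 + 5·9^4 + 5·9^3 + 5·9^2 + 5·9 + 3 = 1937434593 —(−1)→ 1937434592

1937434593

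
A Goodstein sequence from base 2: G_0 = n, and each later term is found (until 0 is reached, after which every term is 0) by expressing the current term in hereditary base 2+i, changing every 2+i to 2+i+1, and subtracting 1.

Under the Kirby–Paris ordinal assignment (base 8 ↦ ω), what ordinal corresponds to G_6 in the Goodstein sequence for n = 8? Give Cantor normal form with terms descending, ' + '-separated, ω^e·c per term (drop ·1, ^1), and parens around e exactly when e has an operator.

G_0 = 8. HB_2(8) = 2^(2 + 1). Bump = 81. G_1 = 80.
G_1 = 80. HB_3(80) = 2·3^3 + 2·3^2 + 2·3 + 2. Bump = 554. G_2 = 553.
G_2 = 553. HB_4(553) = 2·4^4 + 2·4^2 + 2·4 + 1. Bump = 6311. G_3 = 6310.
G_3 = 6310. HB_5(6310) = 2·5^5 + 2·5^2 + 2·5. Bump = 93396. G_4 = 93395.
G_4 = 93395. HB_6(93395) = 2·6^6 + 2·6^2 + 6 + 5. Bump = 1647196. G_5 = 1647195.
G_5 = 1647195. HB_7(1647195) = 2·7^7 + 2·7^2 + 7 + 4. Bump = 33554572. G_6 = 33554571.

ω^ω·2 + ω^2·2 + ω + 3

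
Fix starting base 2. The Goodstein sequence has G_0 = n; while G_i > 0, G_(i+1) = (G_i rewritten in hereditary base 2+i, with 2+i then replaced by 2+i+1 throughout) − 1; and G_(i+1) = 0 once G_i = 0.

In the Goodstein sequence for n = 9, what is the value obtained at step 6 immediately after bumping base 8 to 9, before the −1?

1162263922

G_0=9  [base 2] 2^(2 + 1) + 1  →[2↦3]→  3^(3 + 1) + 1 = 82  −1 ⇒ G_1=81
G_1=81  [base 3] 3^(3 + 1)  →[3↦4]→  4^(4 + 1) = 1024  −1 ⇒ G_2=1023
G_2=1023  [base 4] 3·4^4 + 3·4^3 + 3·4^2 + 3·4 + 3  →[4↦5]→  3·5^5 + 3·5^3 + 3·5^2 + 3·5 + 3 = 9843  −1 ⇒ G_3=9842
G_3=9842  [base 5] 3·5^5 + 3·5^3 + 3·5^2 + 3·5 + 2  →[5↦6]→  3·6^6 + 3·6^3 + 3·6^2 + 3·6 + 2 = 140744  −1 ⇒ G_4=140743
G_4=140743  [base 6] 3·6^6 + 3·6^3 + 3·6^2 + 3·6 + 1  →[6↦7]→  3·7^7 + 3·7^3 + 3·7^2 + 3·7 + 1 = 2471827  −1 ⇒ G_5=2471826
G_5=2471826  [base 7] 3·7^7 + 3·7^3 + 3·7^2 + 3·7  →[7↦8]→  3·8^8 + 3·8^3 + 3·8^2 + 3·8 = 50333400  −1 ⇒ G_6=50333399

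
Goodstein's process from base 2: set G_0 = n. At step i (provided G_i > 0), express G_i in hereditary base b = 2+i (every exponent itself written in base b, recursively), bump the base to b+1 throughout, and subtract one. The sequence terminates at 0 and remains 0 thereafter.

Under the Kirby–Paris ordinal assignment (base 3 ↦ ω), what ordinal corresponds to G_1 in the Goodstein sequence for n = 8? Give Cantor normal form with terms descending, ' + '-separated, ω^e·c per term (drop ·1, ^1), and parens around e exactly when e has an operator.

ω^ω·2 + ω^2·2 + ω·2 + 2

[0] 8 ≡ 2^(2 + 1) (base 2). Lift 3: 81. −1: 80.
[1] 80 ≡ 2·3^3 + 2·3^2 + 2·3 + 2 (base 3). Lift 4: 554. −1: 553.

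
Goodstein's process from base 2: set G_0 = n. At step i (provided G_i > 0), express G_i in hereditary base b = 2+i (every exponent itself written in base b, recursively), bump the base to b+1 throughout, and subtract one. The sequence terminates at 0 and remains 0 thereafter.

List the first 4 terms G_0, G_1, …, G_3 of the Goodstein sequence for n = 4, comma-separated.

4, 26, 41, 60

[0] 4 ≡ 2^2 (base 2). Lift 3: 27. −1: 26.
[1] 26 ≡ 2·3^2 + 2·3 + 2 (base 3). Lift 4: 42. −1: 41.
[2] 41 ≡ 2·4^2 + 2·4 + 1 (base 4). Lift 5: 61. −1: 60.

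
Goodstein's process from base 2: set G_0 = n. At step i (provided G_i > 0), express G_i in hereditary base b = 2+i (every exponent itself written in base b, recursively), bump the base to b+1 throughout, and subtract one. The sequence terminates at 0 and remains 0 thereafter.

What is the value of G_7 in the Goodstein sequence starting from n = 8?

774841151

8 —HB2→ 2^(2 + 1) —bump→ 3^(3 + 1) = 81 —(−1)→ 80
80 —HB3→ 2·3^3 + 2·3^2 + 2·3 + 2 —bump→ 2·4^4 + 2·4^2 + 2·4 + 2 = 554 —(−1)→ 553
553 —HB4→ 2·4^4 + 2·4^2 + 2·4 + 1 —bump→ 2·5^5 + 2·5^2 + 2·5 + 1 = 6311 —(−1)→ 6310
6310 —HB5→ 2·5^5 + 2·5^2 + 2·5 —bump→ 2·6^6 + 2·6^2 + 2·6 = 93396 —(−1)→ 93395
93395 —HB6→ 2·6^6 + 2·6^2 + 6 + 5 —bump→ 2·7^7 + 2·7^2 + 7 + 5 = 1647196 —(−1)→ 1647195
1647195 —HB7→ 2·7^7 + 2·7^2 + 7 + 4 —bump→ 2·8^8 + 2·8^2 + 8 + 4 = 33554572 —(−1)→ 33554571
33554571 —HB8→ 2·8^8 + 2·8^2 + 8 + 3 —bump→ 2·9^9 + 2·9^2 + 9 + 3 = 774841152 —(−1)→ 774841151
774841151 —HB9→ 2·9^9 + 2·9^2 + 9 + 2 —bump→ 2·10^10 + 2·10^2 + 10 + 2 = 20000000212 —(−1)→ 20000000211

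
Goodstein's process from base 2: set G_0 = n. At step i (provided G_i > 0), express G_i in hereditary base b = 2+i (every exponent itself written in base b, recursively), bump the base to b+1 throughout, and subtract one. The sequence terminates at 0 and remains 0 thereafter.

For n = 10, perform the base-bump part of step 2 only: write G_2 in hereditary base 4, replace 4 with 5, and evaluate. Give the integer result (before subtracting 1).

10 —HB2→ 2^(2 + 1) + 2 —bump→ 3^(3 + 1) + 3 = 84 —(−1)→ 83
83 —HB3→ 3^(3 + 1) + 2 —bump→ 4^(4 + 1) + 2 = 1026 —(−1)→ 1025
1025 —HB4→ 4^(4 + 1) + 1 —bump→ 5^(5 + 1) + 1 = 15626 —(−1)→ 15625

15626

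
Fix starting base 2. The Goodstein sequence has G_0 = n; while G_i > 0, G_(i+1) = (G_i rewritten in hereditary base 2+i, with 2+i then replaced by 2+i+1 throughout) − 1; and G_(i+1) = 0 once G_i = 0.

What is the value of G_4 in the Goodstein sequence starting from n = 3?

1

(0) 3|_2 = 2 + 1 ↦ 3 + 1|_3 = 4 ⇒ 3
(1) 3|_3 = 3 ↦ 4|_4 = 4 ⇒ 3
(2) 3|_4 = 3 ↦ 3|_5 = 3 ⇒ 2
(3) 2|_5 = 2 ↦ 2|_6 = 2 ⇒ 1
(4) 1|_6 = 1 ↦ 1|_7 = 1 ⇒ 0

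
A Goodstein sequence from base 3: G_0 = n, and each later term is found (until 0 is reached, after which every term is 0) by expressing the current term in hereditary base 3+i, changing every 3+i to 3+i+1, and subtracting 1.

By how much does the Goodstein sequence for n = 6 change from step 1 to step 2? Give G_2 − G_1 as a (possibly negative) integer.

i=0: 6 = 2·3 (b=3); 3→4: 2·4 = 8; 8−1 = 7
i=1: 7 = 4 + 3 (b=4); 4→5: 5 + 3 = 8; 8−1 = 7

0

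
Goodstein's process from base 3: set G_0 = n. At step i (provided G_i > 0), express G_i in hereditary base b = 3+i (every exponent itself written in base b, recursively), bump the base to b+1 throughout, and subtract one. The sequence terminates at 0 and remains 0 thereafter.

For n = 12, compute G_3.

12 —HB3→ 3^2 + 3 —bump→ 4^2 + 4 = 20 —(−1)→ 19
19 —HB4→ 4^2 + 3 —bump→ 5^2 + 3 = 28 —(−1)→ 27
27 —HB5→ 5^2 + 2 —bump→ 6^2 + 2 = 38 —(−1)→ 37
37 —HB6→ 6^2 + 1 —bump→ 7^2 + 1 = 50 —(−1)→ 49

37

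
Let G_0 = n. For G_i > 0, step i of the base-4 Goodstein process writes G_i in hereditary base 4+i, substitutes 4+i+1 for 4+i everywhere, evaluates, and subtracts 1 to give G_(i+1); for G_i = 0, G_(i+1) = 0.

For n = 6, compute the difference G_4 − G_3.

-1

G_0 = 6. HB_4(6) = 4 + 2. Bump = 7. G_1 = 6.
G_1 = 6. HB_5(6) = 5 + 1. Bump = 7. G_2 = 6.
G_2 = 6. HB_6(6) = 6. Bump = 7. G_3 = 6.
G_3 = 6. HB_7(6) = 6. Bump = 6. G_4 = 5.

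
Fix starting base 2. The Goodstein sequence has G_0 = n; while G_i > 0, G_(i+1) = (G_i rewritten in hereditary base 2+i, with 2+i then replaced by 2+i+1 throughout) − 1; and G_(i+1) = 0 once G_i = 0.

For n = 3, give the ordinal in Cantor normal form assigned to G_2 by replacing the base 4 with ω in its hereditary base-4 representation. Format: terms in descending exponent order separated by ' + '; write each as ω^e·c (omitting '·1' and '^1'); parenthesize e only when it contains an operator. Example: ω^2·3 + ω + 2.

step 0: 3 = 2 + 1; sub 3 for 2: 3 + 1; = 4; G_1 = 4−1 = 3
step 1: 3 = 3; sub 4 for 3: 4; = 4; G_2 = 4−1 = 3
step 2: 3 = 3; sub 5 for 4: 3; = 3; G_3 = 3−1 = 2

3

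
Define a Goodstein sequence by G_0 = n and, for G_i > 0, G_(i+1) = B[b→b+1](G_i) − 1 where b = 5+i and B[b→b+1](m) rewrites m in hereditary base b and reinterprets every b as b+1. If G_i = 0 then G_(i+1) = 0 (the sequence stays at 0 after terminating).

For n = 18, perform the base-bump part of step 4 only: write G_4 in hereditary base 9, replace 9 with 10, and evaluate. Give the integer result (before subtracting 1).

28

i=0: 18 = 3·5 + 3 (b=5); 5→6: 3·6 + 3 = 21; 21−1 = 20
i=1: 20 = 3·6 + 2 (b=6); 6→7: 3·7 + 2 = 23; 23−1 = 22
i=2: 22 = 3·7 + 1 (b=7); 7→8: 3·8 + 1 = 25; 25−1 = 24
i=3: 24 = 3·8 (b=8); 8→9: 3·9 = 27; 27−1 = 26
i=4: 26 = 2·9 + 8 (b=9); 9→10: 2·10 + 8 = 28; 28−1 = 27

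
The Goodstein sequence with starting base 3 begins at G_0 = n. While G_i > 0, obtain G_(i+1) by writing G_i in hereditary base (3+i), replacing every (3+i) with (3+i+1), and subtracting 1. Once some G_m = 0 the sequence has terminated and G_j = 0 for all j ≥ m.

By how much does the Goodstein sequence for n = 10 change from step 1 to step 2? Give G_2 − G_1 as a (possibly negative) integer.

10 —HB3→ 3^2 + 1 —bump→ 4^2 + 1 = 17 —(−1)→ 16
16 —HB4→ 4^2 —bump→ 5^2 = 25 —(−1)→ 24

8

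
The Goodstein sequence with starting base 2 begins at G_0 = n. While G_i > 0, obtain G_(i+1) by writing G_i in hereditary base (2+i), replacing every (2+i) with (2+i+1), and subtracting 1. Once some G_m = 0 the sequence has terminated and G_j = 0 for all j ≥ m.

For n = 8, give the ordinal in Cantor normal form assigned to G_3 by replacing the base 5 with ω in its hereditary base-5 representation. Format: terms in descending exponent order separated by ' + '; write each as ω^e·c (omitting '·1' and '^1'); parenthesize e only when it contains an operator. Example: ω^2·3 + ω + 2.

ω^ω·2 + ω^2·2 + ω·2

i=0: 8 = 2^(2 + 1) (b=2); 2→3: 3^(3 + 1) = 81; 81−1 = 80
i=1: 80 = 2·3^3 + 2·3^2 + 2·3 + 2 (b=3); 3→4: 2·4^4 + 2·4^2 + 2·4 + 2 = 554; 554−1 = 553
i=2: 553 = 2·4^4 + 2·4^2 + 2·4 + 1 (b=4); 4→5: 2·5^5 + 2·5^2 + 2·5 + 1 = 6311; 6311−1 = 6310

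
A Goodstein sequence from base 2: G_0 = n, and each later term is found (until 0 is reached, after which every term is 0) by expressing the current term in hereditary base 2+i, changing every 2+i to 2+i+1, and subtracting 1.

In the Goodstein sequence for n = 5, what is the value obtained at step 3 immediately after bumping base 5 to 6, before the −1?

776

G_0=5  [base 2] 2^2 + 1  →[2↦3]→  3^3 + 1 = 28  −1 ⇒ G_1=27
G_1=27  [base 3] 3^3  →[3↦4]→  4^4 = 256  −1 ⇒ G_2=255
G_2=255  [base 4] 3·4^3 + 3·4^2 + 3·4 + 3  →[4↦5]→  3·5^3 + 3·5^2 + 3·5 + 3 = 468  −1 ⇒ G_3=467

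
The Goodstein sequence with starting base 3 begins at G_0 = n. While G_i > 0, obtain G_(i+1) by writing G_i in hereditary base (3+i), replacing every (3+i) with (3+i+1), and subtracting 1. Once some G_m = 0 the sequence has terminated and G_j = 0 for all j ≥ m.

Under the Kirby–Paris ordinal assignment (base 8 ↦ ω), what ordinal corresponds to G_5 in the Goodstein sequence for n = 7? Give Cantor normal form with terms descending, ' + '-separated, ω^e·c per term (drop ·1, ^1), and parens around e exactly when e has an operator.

i=0: 7 = 2·3 + 1 (b=3); 3→4: 2·4 + 1 = 9; 9−1 = 8
i=1: 8 = 2·4 (b=4); 4→5: 2·5 = 10; 10−1 = 9
i=2: 9 = 5 + 4 (b=5); 5→6: 6 + 4 = 10; 10−1 = 9
i=3: 9 = 6 + 3 (b=6); 6→7: 7 + 3 = 10; 10−1 = 9
i=4: 9 = 7 + 2 (b=7); 7→8: 8 + 2 = 10; 10−1 = 9
i=5: 9 = 8 + 1 (b=8); 8→9: 9 + 1 = 10; 10−1 = 9

ω + 1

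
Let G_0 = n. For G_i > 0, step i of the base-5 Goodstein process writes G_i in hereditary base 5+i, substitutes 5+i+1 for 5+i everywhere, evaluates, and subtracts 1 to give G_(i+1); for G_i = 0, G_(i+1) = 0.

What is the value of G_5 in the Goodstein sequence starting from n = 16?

23

base 5: 16 = 3·5 + 1; at 6: 3·6 + 1 = 19; next = 18
base 6: 18 = 3·6; at 7: 3·7 = 21; next = 20
base 7: 20 = 2·7 + 6; at 8: 2·8 + 6 = 22; next = 21
base 8: 21 = 2·8 + 5; at 9: 2·9 + 5 = 23; next = 22
base 9: 22 = 2·9 + 4; at 10: 2·10 + 4 = 24; next = 23
base 10: 23 = 2·10 + 3; at 11: 2·11 + 3 = 25; next = 24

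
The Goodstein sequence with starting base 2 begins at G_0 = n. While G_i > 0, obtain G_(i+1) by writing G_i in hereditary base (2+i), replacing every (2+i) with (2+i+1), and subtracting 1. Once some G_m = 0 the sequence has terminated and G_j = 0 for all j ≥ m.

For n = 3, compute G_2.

3

step 0: 3 = 2 + 1; sub 3 for 2: 3 + 1; = 4; G_1 = 4−1 = 3
step 1: 3 = 3; sub 4 for 3: 4; = 4; G_2 = 4−1 = 3
step 2: 3 = 3; sub 5 for 4: 3; = 3; G_3 = 3−1 = 2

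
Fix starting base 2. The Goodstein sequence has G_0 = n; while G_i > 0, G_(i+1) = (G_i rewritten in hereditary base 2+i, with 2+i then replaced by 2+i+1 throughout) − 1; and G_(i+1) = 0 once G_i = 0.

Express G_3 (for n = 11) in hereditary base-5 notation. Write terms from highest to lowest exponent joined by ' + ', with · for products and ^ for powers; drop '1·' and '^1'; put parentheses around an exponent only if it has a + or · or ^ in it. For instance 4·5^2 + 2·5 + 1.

step 0: 11 = 2^(2 + 1) + 2 + 1; sub 3 for 2: 3^(3 + 1) + 3 + 1; = 85; G_1 = 85−1 = 84
step 1: 84 = 3^(3 + 1) + 3; sub 4 for 3: 4^(4 + 1) + 4; = 1028; G_2 = 1028−1 = 1027
step 2: 1027 = 4^(4 + 1) + 3; sub 5 for 4: 5^(5 + 1) + 3; = 15628; G_3 = 15628−1 = 15627
step 3: 15627 = 5^(5 + 1) + 2; sub 6 for 5: 6^(6 + 1) + 2; = 279938; G_4 = 279938−1 = 279937

5^(5 + 1) + 2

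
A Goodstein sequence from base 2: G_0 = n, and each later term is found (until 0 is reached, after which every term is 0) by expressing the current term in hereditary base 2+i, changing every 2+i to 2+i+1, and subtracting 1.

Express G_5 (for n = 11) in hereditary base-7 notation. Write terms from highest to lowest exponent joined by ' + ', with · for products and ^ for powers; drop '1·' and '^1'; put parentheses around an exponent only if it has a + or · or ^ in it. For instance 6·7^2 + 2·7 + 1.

i=0: 11 = 2^(2 + 1) + 2 + 1 (b=2); 2→3: 3^(3 + 1) + 3 + 1 = 85; 85−1 = 84
i=1: 84 = 3^(3 + 1) + 3 (b=3); 3→4: 4^(4 + 1) + 4 = 1028; 1028−1 = 1027
i=2: 1027 = 4^(4 + 1) + 3 (b=4); 4→5: 5^(5 + 1) + 3 = 15628; 15628−1 = 15627
i=3: 15627 = 5^(5 + 1) + 2 (b=5); 5→6: 6^(6 + 1) + 2 = 279938; 279938−1 = 279937
i=4: 279937 = 6^(6 + 1) + 1 (b=6); 6→7: 7^(7 + 1) + 1 = 5764802; 5764802−1 = 5764801
i=5: 5764801 = 7^(7 + 1) (b=7); 7→8: 8^(8 + 1) = 134217728; 134217728−1 = 134217727

7^(7 + 1)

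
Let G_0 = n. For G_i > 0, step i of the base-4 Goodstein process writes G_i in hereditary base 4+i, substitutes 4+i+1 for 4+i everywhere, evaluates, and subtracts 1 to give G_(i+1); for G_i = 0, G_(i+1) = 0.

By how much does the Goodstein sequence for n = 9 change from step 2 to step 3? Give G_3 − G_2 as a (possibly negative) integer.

G_0=9  [base 4] 2·4 + 1  →[4↦5]→  2·5 + 1 = 11  −1 ⇒ G_1=10
G_1=10  [base 5] 2·5  →[5↦6]→  2·6 = 12  −1 ⇒ G_2=11
G_2=11  [base 6] 6 + 5  →[6↦7]→  7 + 5 = 12  −1 ⇒ G_3=11

0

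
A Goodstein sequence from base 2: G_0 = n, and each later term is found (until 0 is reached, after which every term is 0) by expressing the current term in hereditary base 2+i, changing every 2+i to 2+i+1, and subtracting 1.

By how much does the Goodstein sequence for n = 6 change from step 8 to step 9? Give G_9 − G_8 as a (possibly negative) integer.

6 —HB2→ 2^2 + 2 —bump→ 3^3 + 3 = 30 —(−1)→ 29
29 —HB3→ 3^3 + 2 —bump→ 4^4 + 2 = 258 —(−1)→ 257
257 —HB4→ 4^4 + 1 —bump→ 5^5 + 1 = 3126 —(−1)→ 3125
3125 —HB5→ 5^5 —bump→ 6^6 = 46656 —(−1)→ 46655
46655 —HB6→ 5·6^5 + 5·6^4 + 5·6^3 + 5·6^2 + 5·6 + 5 —bump→ 5·7^5 + 5·7^4 + 5·7^3 + 5·7^2 + 5·7 + 5 = 98040 —(−1)→ 98039
98039 —HB7→ 5·7^5 + 5·7^4 + 5·7^3 + 5·7^2 + 5·7 + 4 —bump→ 5·8^5 + 5·8^4 + 5·8^3 + 5·8^2 + 5·8 + 4 = 187244 —(−1)→ 187243
187243 —HB8→ 5·8^5 + 5·8^4 + 5·8^3 + 5·8^2 + 5·8 + 3 —bump→ 5·9^5 + 5·9^4 + 5·9^3 + 5·9^2 + 5·9 + 3 = 332148 —(−1)→ 332147
332147 —HB9→ 5·9^5 + 5·9^4 + 5·9^3 + 5·9^2 + 5·9 + 2 —bump→ 5·10^5 + 5·10^4 + 5·10^3 + 5·10^2 + 5·10 + 2 = 555552 —(−1)→ 555551
555551 —HB10→ 5·10^5 + 5·10^4 + 5·10^3 + 5·10^2 + 5·10 + 1 —bump→ 5·11^5 + 5·11^4 + 5·11^3 + 5·11^2 + 5·11 + 1 = 885776 —(−1)→ 885775

330224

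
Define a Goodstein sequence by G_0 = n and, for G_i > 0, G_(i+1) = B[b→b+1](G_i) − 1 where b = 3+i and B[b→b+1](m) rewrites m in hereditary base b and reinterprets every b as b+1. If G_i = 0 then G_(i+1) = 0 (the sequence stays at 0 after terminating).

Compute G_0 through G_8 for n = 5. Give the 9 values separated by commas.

[0] 5 ≡ 3 + 2 (base 3). Lift 4: 6. −1: 5.
[1] 5 ≡ 4 + 1 (base 4). Lift 5: 6. −1: 5.
[2] 5 ≡ 5 (base 5). Lift 6: 6. −1: 5.
[3] 5 ≡ 5 (base 6). Lift 7: 5. −1: 4.
[4] 4 ≡ 4 (base 7). Lift 8: 4. −1: 3.
[5] 3 ≡ 3 (base 8). Lift 9: 3. −1: 2.
[6] 2 ≡ 2 (base 9). Lift 10: 2. −1: 1.
[7] 1 ≡ 1 (base 10). Lift 11: 1. −1: 0.

5, 5, 5, 5, 4, 3, 2, 1, 0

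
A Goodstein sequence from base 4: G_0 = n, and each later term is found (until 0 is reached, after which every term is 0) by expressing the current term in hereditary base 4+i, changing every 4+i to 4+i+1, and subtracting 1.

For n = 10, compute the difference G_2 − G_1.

G_0 = 10. HB_4(10) = 2·4 + 2. Bump = 12. G_1 = 11.
G_1 = 11. HB_5(11) = 2·5 + 1. Bump = 13. G_2 = 12.

1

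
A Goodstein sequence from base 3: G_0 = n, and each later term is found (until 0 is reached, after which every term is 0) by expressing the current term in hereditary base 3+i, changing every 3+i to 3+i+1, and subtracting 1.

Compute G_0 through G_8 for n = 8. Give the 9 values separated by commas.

8, 9, 10, 11, 11, 11, 11, 11, 11

base 3: 8 = 2·3 + 2; at 4: 2·4 + 2 = 10; next = 9
base 4: 9 = 2·4 + 1; at 5: 2·5 + 1 = 11; next = 10
base 5: 10 = 2·5; at 6: 2·6 = 12; next = 11
base 6: 11 = 6 + 5; at 7: 7 + 5 = 12; next = 11
base 7: 11 = 7 + 4; at 8: 8 + 4 = 12; next = 11
base 8: 11 = 8 + 3; at 9: 9 + 3 = 12; next = 11
base 9: 11 = 9 + 2; at 10: 10 + 2 = 12; next = 11
base 10: 11 = 10 + 1; at 11: 11 + 1 = 12; next = 11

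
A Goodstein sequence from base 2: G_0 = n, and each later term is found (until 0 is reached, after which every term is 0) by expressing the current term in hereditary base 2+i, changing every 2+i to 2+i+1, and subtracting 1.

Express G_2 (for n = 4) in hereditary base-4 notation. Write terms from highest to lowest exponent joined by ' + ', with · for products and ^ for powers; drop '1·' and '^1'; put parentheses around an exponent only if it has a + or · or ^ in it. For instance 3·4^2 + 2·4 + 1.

4 —HB2→ 2^2 —bump→ 3^3 = 27 —(−1)→ 26
26 —HB3→ 2·3^2 + 2·3 + 2 —bump→ 2·4^2 + 2·4 + 2 = 42 —(−1)→ 41
41 —HB4→ 2·4^2 + 2·4 + 1 —bump→ 2·5^2 + 2·5 + 1 = 61 —(−1)→ 60

2·4^2 + 2·4 + 1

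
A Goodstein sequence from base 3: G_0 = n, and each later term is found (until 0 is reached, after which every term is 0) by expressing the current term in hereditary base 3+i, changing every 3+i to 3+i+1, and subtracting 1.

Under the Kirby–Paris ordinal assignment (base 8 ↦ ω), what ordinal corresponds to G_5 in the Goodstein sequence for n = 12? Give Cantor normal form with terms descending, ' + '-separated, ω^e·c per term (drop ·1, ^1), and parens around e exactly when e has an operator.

12 —HB3→ 3^2 + 3 —bump→ 4^2 + 4 = 20 —(−1)→ 19
19 —HB4→ 4^2 + 3 —bump→ 5^2 + 3 = 28 —(−1)→ 27
27 —HB5→ 5^2 + 2 —bump→ 6^2 + 2 = 38 —(−1)→ 37
37 —HB6→ 6^2 + 1 —bump→ 7^2 + 1 = 50 —(−1)→ 49
49 —HB7→ 7^2 —bump→ 8^2 = 64 —(−1)→ 63
63 —HB8→ 7·8 + 7 —bump→ 7·9 + 7 = 70 —(−1)→ 69

ω·7 + 7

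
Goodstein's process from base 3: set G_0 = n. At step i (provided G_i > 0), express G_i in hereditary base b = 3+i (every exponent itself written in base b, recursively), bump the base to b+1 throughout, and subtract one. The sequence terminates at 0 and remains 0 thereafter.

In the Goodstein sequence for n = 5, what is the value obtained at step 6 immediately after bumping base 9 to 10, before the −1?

2

G_0 = 5. HB_3(5) = 3 + 2. Bump = 6. G_1 = 5.
G_1 = 5. HB_4(5) = 4 + 1. Bump = 6. G_2 = 5.
G_2 = 5. HB_5(5) = 5. Bump = 6. G_3 = 5.
G_3 = 5. HB_6(5) = 5. Bump = 5. G_4 = 4.
G_4 = 4. HB_7(4) = 4. Bump = 4. G_5 = 3.
G_5 = 3. HB_8(3) = 3. Bump = 3. G_6 = 2.
G_6 = 2. HB_9(2) = 2. Bump = 2. G_7 = 1.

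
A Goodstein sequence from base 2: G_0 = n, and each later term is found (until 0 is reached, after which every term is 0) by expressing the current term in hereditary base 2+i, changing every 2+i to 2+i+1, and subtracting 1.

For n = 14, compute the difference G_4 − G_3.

307841

(0) 14|_2 = 2^(2 + 1) + 2^2 + 2 ↦ 3^(3 + 1) + 3^3 + 3|_3 = 111 ⇒ 110
(1) 110|_3 = 3^(3 + 1) + 3^3 + 2 ↦ 4^(4 + 1) + 4^4 + 2|_4 = 1282 ⇒ 1281
(2) 1281|_4 = 4^(4 + 1) + 4^4 + 1 ↦ 5^(5 + 1) + 5^5 + 1|_5 = 18751 ⇒ 18750
(3) 18750|_5 = 5^(5 + 1) + 5^5 ↦ 6^(6 + 1) + 6^6|_6 = 326592 ⇒ 326591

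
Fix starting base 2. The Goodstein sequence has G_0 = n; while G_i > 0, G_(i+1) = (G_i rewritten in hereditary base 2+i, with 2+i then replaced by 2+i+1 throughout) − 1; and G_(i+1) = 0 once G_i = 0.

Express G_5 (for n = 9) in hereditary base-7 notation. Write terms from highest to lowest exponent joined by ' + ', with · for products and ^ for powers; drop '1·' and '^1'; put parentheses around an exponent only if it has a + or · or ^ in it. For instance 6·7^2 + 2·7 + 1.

3·7^7 + 3·7^3 + 3·7^2 + 3·7

base 2: 9 = 2^(2 + 1) + 1; at 3: 3^(3 + 1) + 1 = 82; next = 81
base 3: 81 = 3^(3 + 1); at 4: 4^(4 + 1) = 1024; next = 1023
base 4: 1023 = 3·4^4 + 3·4^3 + 3·4^2 + 3·4 + 3; at 5: 3·5^5 + 3·5^3 + 3·5^2 + 3·5 + 3 = 9843; next = 9842
base 5: 9842 = 3·5^5 + 3·5^3 + 3·5^2 + 3·5 + 2; at 6: 3·6^6 + 3·6^3 + 3·6^2 + 3·6 + 2 = 140744; next = 140743
base 6: 140743 = 3·6^6 + 3·6^3 + 3·6^2 + 3·6 + 1; at 7: 3·7^7 + 3·7^3 + 3·7^2 + 3·7 + 1 = 2471827; next = 2471826
base 7: 2471826 = 3·7^7 + 3·7^3 + 3·7^2 + 3·7; at 8: 3·8^8 + 3·8^3 + 3·8^2 + 3·8 = 50333400; next = 50333399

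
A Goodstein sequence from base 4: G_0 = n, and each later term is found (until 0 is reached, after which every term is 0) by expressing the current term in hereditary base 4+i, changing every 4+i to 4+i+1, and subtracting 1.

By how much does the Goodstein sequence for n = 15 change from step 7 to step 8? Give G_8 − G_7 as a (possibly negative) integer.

base 4: 15 = 3·4 + 3; at 5: 3·5 + 3 = 18; next = 17
base 5: 17 = 3·5 + 2; at 6: 3·6 + 2 = 20; next = 19
base 6: 19 = 3·6 + 1; at 7: 3·7 + 1 = 22; next = 21
base 7: 21 = 3·7; at 8: 3·8 = 24; next = 23
base 8: 23 = 2·8 + 7; at 9: 2·9 + 7 = 25; next = 24
base 9: 24 = 2·9 + 6; at 10: 2·10 + 6 = 26; next = 25
base 10: 25 = 2·10 + 5; at 11: 2·11 + 5 = 27; next = 26
base 11: 26 = 2·11 + 4; at 12: 2·12 + 4 = 28; next = 27

1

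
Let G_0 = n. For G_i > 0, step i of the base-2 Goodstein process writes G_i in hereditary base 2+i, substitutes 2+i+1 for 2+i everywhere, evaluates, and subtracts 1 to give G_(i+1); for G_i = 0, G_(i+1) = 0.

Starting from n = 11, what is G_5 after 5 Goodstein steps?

(0) 11|_2 = 2^(2 + 1) + 2 + 1 ↦ 3^(3 + 1) + 3 + 1|_3 = 85 ⇒ 84
(1) 84|_3 = 3^(3 + 1) + 3 ↦ 4^(4 + 1) + 4|_4 = 1028 ⇒ 1027
(2) 1027|_4 = 4^(4 + 1) + 3 ↦ 5^(5 + 1) + 3|_5 = 15628 ⇒ 15627
(3) 15627|_5 = 5^(5 + 1) + 2 ↦ 6^(6 + 1) + 2|_6 = 279938 ⇒ 279937
(4) 279937|_6 = 6^(6 + 1) + 1 ↦ 7^(7 + 1) + 1|_7 = 5764802 ⇒ 5764801
(5) 5764801|_7 = 7^(7 + 1) ↦ 8^(8 + 1)|_8 = 134217728 ⇒ 134217727

5764801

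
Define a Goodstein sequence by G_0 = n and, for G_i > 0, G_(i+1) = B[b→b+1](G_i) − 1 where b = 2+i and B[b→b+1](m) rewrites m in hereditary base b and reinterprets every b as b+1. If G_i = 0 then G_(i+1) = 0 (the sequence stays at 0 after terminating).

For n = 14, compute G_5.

14 —HB2→ 2^(2 + 1) + 2^2 + 2 —bump→ 3^(3 + 1) + 3^3 + 3 = 111 —(−1)→ 110
110 —HB3→ 3^(3 + 1) + 3^3 + 2 —bump→ 4^(4 + 1) + 4^4 + 2 = 1282 —(−1)→ 1281
1281 —HB4→ 4^(4 + 1) + 4^4 + 1 —bump→ 5^(5 + 1) + 5^5 + 1 = 18751 —(−1)→ 18750
18750 —HB5→ 5^(5 + 1) + 5^5 —bump→ 6^(6 + 1) + 6^6 = 326592 —(−1)→ 326591
326591 —HB6→ 6^(6 + 1) + 5·6^5 + 5·6^4 + 5·6^3 + 5·6^2 + 5·6 + 5 —bump→ 7^(7 + 1) + 5·7^5 + 5·7^4 + 5·7^3 + 5·7^2 + 5·7 + 5 = 5862841 —(−1)→ 5862840
5862840 —HB7→ 7^(7 + 1) + 5·7^5 + 5·7^4 + 5·7^3 + 5·7^2 + 5·7 + 4 —bump→ 8^(8 + 1) + 5·8^5 + 5·8^4 + 5·8^3 + 5·8^2 + 5·8 + 4 = 134404972 —(−1)→ 134404971

5862840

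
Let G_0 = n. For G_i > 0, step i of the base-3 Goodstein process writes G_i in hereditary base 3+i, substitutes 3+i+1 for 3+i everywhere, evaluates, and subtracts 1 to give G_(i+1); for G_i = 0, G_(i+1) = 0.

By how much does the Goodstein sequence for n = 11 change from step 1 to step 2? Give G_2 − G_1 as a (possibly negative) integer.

8

(0) 11|_3 = 3^2 + 2 ↦ 4^2 + 2|_4 = 18 ⇒ 17
(1) 17|_4 = 4^2 + 1 ↦ 5^2 + 1|_5 = 26 ⇒ 25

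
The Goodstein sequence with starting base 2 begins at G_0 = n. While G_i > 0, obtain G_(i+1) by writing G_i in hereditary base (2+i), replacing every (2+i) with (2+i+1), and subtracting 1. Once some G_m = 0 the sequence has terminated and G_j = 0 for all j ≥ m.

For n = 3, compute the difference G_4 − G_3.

-1

G_0=3  [base 2] 2 + 1  →[2↦3]→  3 + 1 = 4  −1 ⇒ G_1=3
G_1=3  [base 3] 3  →[3↦4]→  4 = 4  −1 ⇒ G_2=3
G_2=3  [base 4] 3  →[4↦5]→  3 = 3  −1 ⇒ G_3=2
G_3=2  [base 5] 2  →[5↦6]→  2 = 2  −1 ⇒ G_4=1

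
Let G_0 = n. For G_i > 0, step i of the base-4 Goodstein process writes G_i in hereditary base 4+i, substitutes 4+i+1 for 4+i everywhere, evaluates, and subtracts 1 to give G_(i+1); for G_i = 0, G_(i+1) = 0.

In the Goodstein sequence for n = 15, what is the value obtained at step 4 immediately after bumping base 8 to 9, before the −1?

25

step 0: 15 = 3·4 + 3; sub 5 for 4: 3·5 + 3; = 18; G_1 = 18−1 = 17
step 1: 17 = 3·5 + 2; sub 6 for 5: 3·6 + 2; = 20; G_2 = 20−1 = 19
step 2: 19 = 3·6 + 1; sub 7 for 6: 3·7 + 1; = 22; G_3 = 22−1 = 21
step 3: 21 = 3·7; sub 8 for 7: 3·8; = 24; G_4 = 24−1 = 23
step 4: 23 = 2·8 + 7; sub 9 for 8: 2·9 + 7; = 25; G_5 = 25−1 = 24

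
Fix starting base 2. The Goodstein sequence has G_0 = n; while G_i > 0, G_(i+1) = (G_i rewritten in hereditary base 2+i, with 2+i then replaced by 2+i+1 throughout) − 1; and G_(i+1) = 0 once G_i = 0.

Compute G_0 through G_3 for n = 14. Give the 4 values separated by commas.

14, 110, 1281, 18750

G_0=14  [base 2] 2^(2 + 1) + 2^2 + 2  →[2↦3]→  3^(3 + 1) + 3^3 + 3 = 111  −1 ⇒ G_1=110
G_1=110  [base 3] 3^(3 + 1) + 3^3 + 2  →[3↦4]→  4^(4 + 1) + 4^4 + 2 = 1282  −1 ⇒ G_2=1281
G_2=1281  [base 4] 4^(4 + 1) + 4^4 + 1  →[4↦5]→  5^(5 + 1) + 5^5 + 1 = 18751  −1 ⇒ G_3=18750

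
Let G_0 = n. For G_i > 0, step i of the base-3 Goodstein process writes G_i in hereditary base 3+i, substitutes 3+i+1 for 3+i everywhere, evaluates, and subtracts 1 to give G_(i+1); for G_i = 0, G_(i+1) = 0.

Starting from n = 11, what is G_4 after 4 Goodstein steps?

39

11 —HB3→ 3^2 + 2 —bump→ 4^2 + 2 = 18 —(−1)→ 17
17 —HB4→ 4^2 + 1 —bump→ 5^2 + 1 = 26 —(−1)→ 25
25 —HB5→ 5^2 —bump→ 6^2 = 36 —(−1)→ 35
35 —HB6→ 5·6 + 5 —bump→ 5·7 + 5 = 40 —(−1)→ 39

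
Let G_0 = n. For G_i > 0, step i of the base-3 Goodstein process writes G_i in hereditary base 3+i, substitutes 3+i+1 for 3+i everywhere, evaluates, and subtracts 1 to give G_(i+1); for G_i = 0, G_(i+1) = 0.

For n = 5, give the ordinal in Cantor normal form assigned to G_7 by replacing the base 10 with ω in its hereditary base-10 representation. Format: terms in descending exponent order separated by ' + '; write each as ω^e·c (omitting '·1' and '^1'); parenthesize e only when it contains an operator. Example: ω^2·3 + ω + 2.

5 —HB3→ 3 + 2 —bump→ 4 + 2 = 6 —(−1)→ 5
5 —HB4→ 4 + 1 —bump→ 5 + 1 = 6 —(−1)→ 5
5 —HB5→ 5 —bump→ 6 = 6 —(−1)→ 5
5 —HB6→ 5 —bump→ 5 = 5 —(−1)→ 4
4 —HB7→ 4 —bump→ 4 = 4 —(−1)→ 3
3 —HB8→ 3 —bump→ 3 = 3 —(−1)→ 2
2 —HB9→ 2 —bump→ 2 = 2 —(−1)→ 1

1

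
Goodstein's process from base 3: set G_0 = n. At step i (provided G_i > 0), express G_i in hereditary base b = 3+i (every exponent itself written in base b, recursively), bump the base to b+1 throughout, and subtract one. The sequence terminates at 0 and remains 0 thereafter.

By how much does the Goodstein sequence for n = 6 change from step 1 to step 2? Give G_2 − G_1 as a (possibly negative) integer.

0

step 0: 6 = 2·3; sub 4 for 3: 2·4; = 8; G_1 = 8−1 = 7
step 1: 7 = 4 + 3; sub 5 for 4: 5 + 3; = 8; G_2 = 8−1 = 7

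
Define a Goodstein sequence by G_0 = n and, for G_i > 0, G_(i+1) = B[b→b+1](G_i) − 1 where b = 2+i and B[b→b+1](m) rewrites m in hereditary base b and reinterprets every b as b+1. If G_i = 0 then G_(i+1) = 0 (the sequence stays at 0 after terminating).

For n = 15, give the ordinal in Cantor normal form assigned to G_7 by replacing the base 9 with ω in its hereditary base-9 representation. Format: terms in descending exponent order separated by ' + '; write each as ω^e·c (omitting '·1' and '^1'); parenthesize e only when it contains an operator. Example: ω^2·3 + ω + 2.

ω^(ω + 1) + ω^7·7 + ω^6·7 + ω^5·7 + ω^4·7 + ω^3·7 + ω^2·7 + ω·7 + 6

i=0: 15 = 2^(2 + 1) + 2^2 + 2 + 1 (b=2); 2→3: 3^(3 + 1) + 3^3 + 3 + 1 = 112; 112−1 = 111
i=1: 111 = 3^(3 + 1) + 3^3 + 3 (b=3); 3→4: 4^(4 + 1) + 4^4 + 4 = 1284; 1284−1 = 1283
i=2: 1283 = 4^(4 + 1) + 4^4 + 3 (b=4); 4→5: 5^(5 + 1) + 5^5 + 3 = 18753; 18753−1 = 18752
i=3: 18752 = 5^(5 + 1) + 5^5 + 2 (b=5); 5→6: 6^(6 + 1) + 6^6 + 2 = 326594; 326594−1 = 326593
i=4: 326593 = 6^(6 + 1) + 6^6 + 1 (b=6); 6→7: 7^(7 + 1) + 7^7 + 1 = 6588345; 6588345−1 = 6588344
i=5: 6588344 = 7^(7 + 1) + 7^7 (b=7); 7→8: 8^(8 + 1) + 8^8 = 150994944; 150994944−1 = 150994943
i=6: 150994943 = 8^(8 + 1) + 7·8^7 + 7·8^6 + 7·8^5 + 7·8^4 + 7·8^3 + 7·8^2 + 7·8 + 7 (b=8); 8→9: 9^(9 + 1) + 7·9^7 + 7·9^6 + 7·9^5 + 7·9^4 + 7·9^3 + 7·9^2 + 7·9 + 7 = 3524450281; 3524450281−1 = 3524450280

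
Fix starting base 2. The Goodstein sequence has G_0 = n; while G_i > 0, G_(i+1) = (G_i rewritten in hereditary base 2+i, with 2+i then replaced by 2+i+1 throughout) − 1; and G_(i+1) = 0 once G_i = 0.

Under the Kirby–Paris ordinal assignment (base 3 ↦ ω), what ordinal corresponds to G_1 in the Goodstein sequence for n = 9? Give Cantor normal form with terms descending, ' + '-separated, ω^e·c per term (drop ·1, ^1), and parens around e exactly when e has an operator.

ω^(ω + 1)

[0] 9 ≡ 2^(2 + 1) + 1 (base 2). Lift 3: 82. −1: 81.
[1] 81 ≡ 3^(3 + 1) (base 3). Lift 4: 1024. −1: 1023.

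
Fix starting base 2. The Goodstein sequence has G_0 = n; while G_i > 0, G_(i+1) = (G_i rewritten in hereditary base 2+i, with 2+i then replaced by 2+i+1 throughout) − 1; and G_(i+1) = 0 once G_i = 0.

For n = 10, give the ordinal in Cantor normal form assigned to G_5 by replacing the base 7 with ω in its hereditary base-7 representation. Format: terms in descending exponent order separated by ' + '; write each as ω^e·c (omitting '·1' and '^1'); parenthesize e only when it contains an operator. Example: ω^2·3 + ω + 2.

10 —HB2→ 2^(2 + 1) + 2 —bump→ 3^(3 + 1) + 3 = 84 —(−1)→ 83
83 —HB3→ 3^(3 + 1) + 2 —bump→ 4^(4 + 1) + 2 = 1026 —(−1)→ 1025
1025 —HB4→ 4^(4 + 1) + 1 —bump→ 5^(5 + 1) + 1 = 15626 —(−1)→ 15625
15625 —HB5→ 5^(5 + 1) —bump→ 6^(6 + 1) = 279936 —(−1)→ 279935
279935 —HB6→ 5·6^6 + 5·6^5 + 5·6^4 + 5·6^3 + 5·6^2 + 5·6 + 5 —bump→ 5·7^7 + 5·7^5 + 5·7^4 + 5·7^3 + 5·7^2 + 5·7 + 5 = 4215755 —(−1)→ 4215754
4215754 —HB7→ 5·7^7 + 5·7^5 + 5·7^4 + 5·7^3 + 5·7^2 + 5·7 + 4 —bump→ 5·8^8 + 5·8^5 + 5·8^4 + 5·8^3 + 5·8^2 + 5·8 + 4 = 84073324 —(−1)→ 84073323

ω^ω·5 + ω^5·5 + ω^4·5 + ω^3·5 + ω^2·5 + ω·5 + 4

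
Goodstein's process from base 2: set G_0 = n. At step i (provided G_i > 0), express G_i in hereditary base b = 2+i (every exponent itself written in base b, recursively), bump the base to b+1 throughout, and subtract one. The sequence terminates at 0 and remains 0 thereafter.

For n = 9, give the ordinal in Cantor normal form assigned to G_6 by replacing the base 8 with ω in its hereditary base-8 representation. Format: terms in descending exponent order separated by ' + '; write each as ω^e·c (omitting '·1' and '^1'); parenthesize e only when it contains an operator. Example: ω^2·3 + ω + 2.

9 —HB2→ 2^(2 + 1) + 1 —bump→ 3^(3 + 1) + 1 = 82 —(−1)→ 81
81 —HB3→ 3^(3 + 1) —bump→ 4^(4 + 1) = 1024 —(−1)→ 1023
1023 —HB4→ 3·4^4 + 3·4^3 + 3·4^2 + 3·4 + 3 —bump→ 3·5^5 + 3·5^3 + 3·5^2 + 3·5 + 3 = 9843 —(−1)→ 9842
9842 —HB5→ 3·5^5 + 3·5^3 + 3·5^2 + 3·5 + 2 —bump→ 3·6^6 + 3·6^3 + 3·6^2 + 3·6 + 2 = 140744 —(−1)→ 140743
140743 —HB6→ 3·6^6 + 3·6^3 + 3·6^2 + 3·6 + 1 —bump→ 3·7^7 + 3·7^3 + 3·7^2 + 3·7 + 1 = 2471827 —(−1)→ 2471826
2471826 —HB7→ 3·7^7 + 3·7^3 + 3·7^2 + 3·7 —bump→ 3·8^8 + 3·8^3 + 3·8^2 + 3·8 = 50333400 —(−1)→ 50333399
50333399 —HB8→ 3·8^8 + 3·8^3 + 3·8^2 + 2·8 + 7 —bump→ 3·9^9 + 3·9^3 + 3·9^2 + 2·9 + 7 = 1162263922 —(−1)→ 1162263921

ω^ω·3 + ω^3·3 + ω^2·3 + ω·2 + 7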